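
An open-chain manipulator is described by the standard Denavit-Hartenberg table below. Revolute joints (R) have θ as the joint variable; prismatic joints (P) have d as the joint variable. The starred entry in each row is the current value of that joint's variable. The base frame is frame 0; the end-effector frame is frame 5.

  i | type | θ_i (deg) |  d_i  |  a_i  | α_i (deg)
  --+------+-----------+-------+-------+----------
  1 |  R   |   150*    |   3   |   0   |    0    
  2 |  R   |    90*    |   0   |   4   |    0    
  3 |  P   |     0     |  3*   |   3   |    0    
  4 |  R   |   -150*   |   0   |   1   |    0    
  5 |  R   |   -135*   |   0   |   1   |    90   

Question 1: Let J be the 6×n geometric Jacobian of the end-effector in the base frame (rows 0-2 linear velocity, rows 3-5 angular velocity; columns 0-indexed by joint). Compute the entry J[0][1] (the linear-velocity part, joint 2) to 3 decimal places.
axis z_1 = (0.0000,0.0000,1.0000); lever o_n−o_1 = (-2.7929,-5.7693,3.0000)
cross product → J_v[:, 1] = (5.7693,-2.7929,0.0000)
J_ω[:, 1] = z_1
entry J[0][1] = 5.7693

5.769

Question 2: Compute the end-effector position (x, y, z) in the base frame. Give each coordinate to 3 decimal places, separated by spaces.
after link 1: o_1 = (0.0000, 0.0000, 3.0000)
after link 2: o_2 = (-2.0000, -3.4641, 3.0000)
after link 3: o_3 = (-3.5000, -6.0622, 6.0000)
after link 4: o_4 = (-3.5000, -5.0622, 6.0000)
after link 5: o_5 = (-2.7929, -5.7693, 6.0000)

-2.793 -5.769 6.000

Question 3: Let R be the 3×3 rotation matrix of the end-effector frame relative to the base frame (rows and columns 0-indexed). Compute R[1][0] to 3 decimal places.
End-effector x-axis (col 0 of R) = (0.7071,-0.7071,0.0000)
R[1][0] = -0.7071

-0.707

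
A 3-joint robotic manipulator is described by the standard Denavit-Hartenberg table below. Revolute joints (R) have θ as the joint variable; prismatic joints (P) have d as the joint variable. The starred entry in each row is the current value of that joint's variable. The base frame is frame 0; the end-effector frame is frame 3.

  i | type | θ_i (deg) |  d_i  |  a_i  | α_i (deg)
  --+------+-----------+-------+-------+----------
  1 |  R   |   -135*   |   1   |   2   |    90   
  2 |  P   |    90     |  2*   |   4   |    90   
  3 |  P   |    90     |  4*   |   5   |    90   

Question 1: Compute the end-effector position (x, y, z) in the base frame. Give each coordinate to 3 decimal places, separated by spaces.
-9.192 0.707 5.000

after link 1: o_1 = (-1.4142, -1.4142, 1.0000)
after link 2: o_2 = (-2.8284, -0.0000, 5.0000)
after link 3: o_3 = (-9.1924, 0.7071, 5.0000)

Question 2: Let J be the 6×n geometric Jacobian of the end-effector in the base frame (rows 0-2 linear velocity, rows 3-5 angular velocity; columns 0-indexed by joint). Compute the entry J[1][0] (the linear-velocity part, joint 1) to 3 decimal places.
-9.192

axis z_0 = ẑ; lever o_n−o_0 = (-9.1924,0.7071,5.0000)
cross product → J_v[:, 0] = (-0.7071,-9.1924,0.0000)
J_ω[:, 0] = z_0
entry J[1][0] = -9.1924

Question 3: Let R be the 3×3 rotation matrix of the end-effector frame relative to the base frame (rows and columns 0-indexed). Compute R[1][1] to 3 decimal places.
End-effector y-axis (col 1 of R) = (-0.7071,-0.7071,-0.0000)
R[1][1] = -0.7071

-0.707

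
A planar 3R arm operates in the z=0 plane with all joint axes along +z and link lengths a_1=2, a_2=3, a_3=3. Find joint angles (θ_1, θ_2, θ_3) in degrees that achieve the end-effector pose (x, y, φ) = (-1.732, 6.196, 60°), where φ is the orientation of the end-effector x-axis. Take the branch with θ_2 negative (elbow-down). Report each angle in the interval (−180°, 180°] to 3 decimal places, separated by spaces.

150.009 -30.014 -59.995

wrist centre = target − a_3·(cos φ, sin φ) = (-3.2320, 3.5979)
cos θ_2 = (23.3909−2²−3²)/(2·2·3) = 0.8659; θ_2 = -30.0136° (elbow-down)
β = atan2(3.5979,-3.2320) = 131.9332°; ψ = atan2(-1.5006,4.5977) = -18.0758°
θ_1 = β − ψ = 150.0090°
θ_3 = φ − θ_1 − θ_2 = -59.9954° (wrapped to (-180°,180°])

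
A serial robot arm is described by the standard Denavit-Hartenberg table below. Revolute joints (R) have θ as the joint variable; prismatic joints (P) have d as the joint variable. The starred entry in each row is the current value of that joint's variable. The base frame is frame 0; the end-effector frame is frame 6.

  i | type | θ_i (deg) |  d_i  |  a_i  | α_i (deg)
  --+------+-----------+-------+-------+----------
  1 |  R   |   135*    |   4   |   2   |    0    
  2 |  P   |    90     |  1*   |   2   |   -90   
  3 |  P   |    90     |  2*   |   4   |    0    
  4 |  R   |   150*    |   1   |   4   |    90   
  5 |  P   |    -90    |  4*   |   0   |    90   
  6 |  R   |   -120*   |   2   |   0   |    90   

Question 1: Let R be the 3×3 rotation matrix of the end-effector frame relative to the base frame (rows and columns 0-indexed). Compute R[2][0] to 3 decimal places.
0.433

End-effector x-axis (col 0 of R) = (-0.1768,-0.8839,0.4330)
R[2][0] = 0.4330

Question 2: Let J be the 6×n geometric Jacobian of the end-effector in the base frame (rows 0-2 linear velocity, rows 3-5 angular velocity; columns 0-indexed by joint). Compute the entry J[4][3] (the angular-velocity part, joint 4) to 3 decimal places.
axis z_3 = (0.7071,-0.7071,0.0000); lever o_n−o_3 = (3.8637,2.4495,-0.2679)
cross product → J_v[:, 3] = (0.1895,0.1895,4.4641)
J_ω[:, 3] = z_3
entry J[4][3] = -0.7071

-0.707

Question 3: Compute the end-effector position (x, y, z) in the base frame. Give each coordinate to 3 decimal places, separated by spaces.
2.449 1.035 0.732

after link 1: o_1 = (-1.4142, 1.4142, 4.0000)
after link 2: o_2 = (-2.8284, 0.0000, 5.0000)
after link 3: o_3 = (-1.4142, -1.4142, 1.0000)
after link 4: o_4 = (0.7071, -0.7071, 4.4641)
after link 5: o_5 = (3.1566, 1.7424, 2.4641)
after link 6: o_6 = (2.4495, 1.0353, 0.7321)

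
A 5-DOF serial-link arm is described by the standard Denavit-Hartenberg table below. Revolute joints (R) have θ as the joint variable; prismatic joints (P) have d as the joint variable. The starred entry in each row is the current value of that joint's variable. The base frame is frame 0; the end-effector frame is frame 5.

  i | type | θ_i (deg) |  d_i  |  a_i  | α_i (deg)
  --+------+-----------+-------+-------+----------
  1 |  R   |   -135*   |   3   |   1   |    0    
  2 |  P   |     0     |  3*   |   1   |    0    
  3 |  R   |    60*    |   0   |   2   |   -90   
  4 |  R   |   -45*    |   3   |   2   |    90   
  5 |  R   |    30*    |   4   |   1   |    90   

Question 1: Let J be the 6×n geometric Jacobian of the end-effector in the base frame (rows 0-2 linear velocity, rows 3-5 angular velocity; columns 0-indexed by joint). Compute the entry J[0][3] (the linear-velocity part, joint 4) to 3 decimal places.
axis z_3 = (0.9659,0.2588,0.0000); lever o_n−o_3 = (3.1732,1.6804,4.8550)
cross product → J_v[:, 3] = (1.2566,-4.6896,0.8018)
J_ω[:, 3] = z_3
entry J[0][3] = 1.2566

1.257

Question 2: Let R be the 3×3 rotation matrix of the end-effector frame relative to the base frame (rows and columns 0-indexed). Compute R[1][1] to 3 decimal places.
End-effector y-axis (col 1 of R) = (-0.1830,0.6830,0.7071)
R[1][1] = 0.6830

0.683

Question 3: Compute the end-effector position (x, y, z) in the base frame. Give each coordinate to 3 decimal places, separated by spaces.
2.277 -1.666 10.855

after link 1: o_1 = (-0.7071, -0.7071, 3.0000)
after link 2: o_2 = (-1.4142, -1.4142, 6.0000)
after link 3: o_3 = (-0.8966, -3.3461, 6.0000)
after link 4: o_4 = (2.3672, -3.9356, 7.4142)
after link 5: o_5 = (2.2766, -1.6657, 10.8550)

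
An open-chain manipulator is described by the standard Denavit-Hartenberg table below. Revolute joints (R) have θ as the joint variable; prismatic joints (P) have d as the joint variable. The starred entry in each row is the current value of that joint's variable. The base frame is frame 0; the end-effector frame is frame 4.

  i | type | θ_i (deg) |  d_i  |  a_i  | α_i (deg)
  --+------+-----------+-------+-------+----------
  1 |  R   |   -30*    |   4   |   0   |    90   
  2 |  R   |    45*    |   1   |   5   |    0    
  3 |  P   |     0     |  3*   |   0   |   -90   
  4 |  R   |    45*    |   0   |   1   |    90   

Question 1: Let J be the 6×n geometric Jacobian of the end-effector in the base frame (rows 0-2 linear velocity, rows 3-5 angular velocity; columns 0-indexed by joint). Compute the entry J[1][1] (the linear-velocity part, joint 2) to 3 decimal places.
2.018

axis z_1 = (-0.5000,-0.8660,0.0000); lever o_n−o_1 = (1.8484,-4.8695,4.0355)
cross product → J_v[:, 1] = (-3.4949,2.0178,4.0355)
J_ω[:, 1] = z_1
entry J[1][1] = 2.0178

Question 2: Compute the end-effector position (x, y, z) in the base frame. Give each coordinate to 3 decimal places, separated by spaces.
after link 1: o_1 = (0.0000, 0.0000, 4.0000)
after link 2: o_2 = (2.5619, -2.6338, 7.5355)
after link 3: o_3 = (1.0619, -5.2319, 7.5355)
after link 4: o_4 = (1.8484, -4.8695, 8.0355)

1.848 -4.869 8.036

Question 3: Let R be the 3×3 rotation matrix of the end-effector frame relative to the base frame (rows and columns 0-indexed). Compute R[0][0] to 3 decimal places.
End-effector x-axis (col 0 of R) = (0.7866,0.3624,0.5000)
R[0][0] = 0.7866

0.787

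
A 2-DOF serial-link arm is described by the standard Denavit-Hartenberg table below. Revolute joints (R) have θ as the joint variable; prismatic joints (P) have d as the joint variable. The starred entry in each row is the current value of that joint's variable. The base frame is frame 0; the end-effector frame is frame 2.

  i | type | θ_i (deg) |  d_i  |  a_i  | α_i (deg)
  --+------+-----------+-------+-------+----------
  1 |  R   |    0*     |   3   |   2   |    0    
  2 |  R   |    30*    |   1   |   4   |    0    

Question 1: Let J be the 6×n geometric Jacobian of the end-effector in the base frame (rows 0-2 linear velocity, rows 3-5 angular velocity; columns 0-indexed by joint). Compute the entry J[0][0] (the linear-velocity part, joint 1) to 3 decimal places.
-2.000

axis z_0 = ẑ; lever o_n−o_0 = (5.4641,2.0000,4.0000)
cross product → J_v[:, 0] = (-2.0000,5.4641,0.0000)
J_ω[:, 0] = z_0
entry J[0][0] = -2.0000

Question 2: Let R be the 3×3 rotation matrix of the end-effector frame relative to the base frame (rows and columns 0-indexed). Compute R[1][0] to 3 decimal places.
0.500

End-effector x-axis (col 0 of R) = (0.8660,0.5000,0.0000)
R[1][0] = 0.5000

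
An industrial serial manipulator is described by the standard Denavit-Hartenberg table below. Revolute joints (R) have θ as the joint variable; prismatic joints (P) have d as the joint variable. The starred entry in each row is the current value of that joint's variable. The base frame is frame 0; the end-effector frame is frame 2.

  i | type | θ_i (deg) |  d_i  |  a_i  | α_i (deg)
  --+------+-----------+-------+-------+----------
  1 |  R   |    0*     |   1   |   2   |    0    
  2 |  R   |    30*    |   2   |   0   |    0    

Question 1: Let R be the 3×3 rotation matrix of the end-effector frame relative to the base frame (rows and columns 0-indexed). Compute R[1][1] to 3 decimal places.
End-effector y-axis (col 1 of R) = (-0.5000,0.8660,0.0000)
R[1][1] = 0.8660

0.866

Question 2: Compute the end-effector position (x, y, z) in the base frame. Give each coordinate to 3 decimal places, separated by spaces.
2.000 0.000 3.000

after link 1: o_1 = (2.0000, 0.0000, 1.0000)
after link 2: o_2 = (2.0000, 0.0000, 3.0000)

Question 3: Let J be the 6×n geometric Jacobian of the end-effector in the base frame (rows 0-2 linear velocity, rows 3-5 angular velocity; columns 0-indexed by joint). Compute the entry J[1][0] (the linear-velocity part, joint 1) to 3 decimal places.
axis z_0 = ẑ; lever o_n−o_0 = (2.0000,0.0000,3.0000)
cross product → J_v[:, 0] = (0.0000,2.0000,0.0000)
J_ω[:, 0] = z_0
entry J[1][0] = 2.0000

2.000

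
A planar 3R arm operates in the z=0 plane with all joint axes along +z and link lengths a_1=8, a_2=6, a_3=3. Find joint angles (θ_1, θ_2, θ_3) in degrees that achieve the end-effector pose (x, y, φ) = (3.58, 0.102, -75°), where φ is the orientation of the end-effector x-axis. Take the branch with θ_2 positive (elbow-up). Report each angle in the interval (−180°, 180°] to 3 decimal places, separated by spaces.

wrist centre = target − a_3·(cos φ, sin φ) = (2.8035, 2.9998)
cos θ_2 = (16.8585−8²−6²)/(2·8·6) = -0.8661; θ_2 = 150.0036° (elbow-up)
β = atan2(2.9998,2.8035) = 46.9367°; ψ = atan2(2.9997,2.8037) = 46.9345°
θ_1 = β − ψ = 0.0022°
θ_3 = φ − θ_1 − θ_2 = 134.9942° (wrapped to (-180°,180°])

0.002 150.004 134.994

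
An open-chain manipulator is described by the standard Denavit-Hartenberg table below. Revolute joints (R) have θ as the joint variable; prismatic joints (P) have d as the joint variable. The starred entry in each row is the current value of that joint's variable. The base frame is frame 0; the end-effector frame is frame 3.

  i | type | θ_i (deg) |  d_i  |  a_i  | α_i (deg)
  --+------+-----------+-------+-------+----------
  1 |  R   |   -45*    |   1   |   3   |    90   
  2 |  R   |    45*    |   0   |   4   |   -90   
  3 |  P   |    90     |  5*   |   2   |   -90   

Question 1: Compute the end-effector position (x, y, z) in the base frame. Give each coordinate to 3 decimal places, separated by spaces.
3.036 -0.207 7.364

after link 1: o_1 = (2.1213, -2.1213, 1.0000)
after link 2: o_2 = (4.1213, -4.1213, 3.8284)
after link 3: o_3 = (3.0355, -0.2071, 7.3640)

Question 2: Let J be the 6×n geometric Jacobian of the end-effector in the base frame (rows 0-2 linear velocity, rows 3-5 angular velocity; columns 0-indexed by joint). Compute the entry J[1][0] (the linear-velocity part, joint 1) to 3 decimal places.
3.036

axis z_0 = ẑ; lever o_n−o_0 = (3.0355,-0.2071,7.3640)
cross product → J_v[:, 0] = (0.2071,3.0355,-0.0000)
J_ω[:, 0] = z_0
entry J[1][0] = 3.0355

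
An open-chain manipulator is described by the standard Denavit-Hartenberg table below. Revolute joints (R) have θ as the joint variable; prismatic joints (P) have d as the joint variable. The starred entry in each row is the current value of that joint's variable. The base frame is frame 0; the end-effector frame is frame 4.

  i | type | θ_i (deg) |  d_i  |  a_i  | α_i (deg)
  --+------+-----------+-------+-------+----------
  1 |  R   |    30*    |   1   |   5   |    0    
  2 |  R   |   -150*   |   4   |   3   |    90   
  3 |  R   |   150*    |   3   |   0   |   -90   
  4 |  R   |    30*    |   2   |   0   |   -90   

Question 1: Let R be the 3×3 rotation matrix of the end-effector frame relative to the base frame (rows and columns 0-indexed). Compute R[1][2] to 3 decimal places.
-0.808

End-effector z-axis (col 2 of R) = (0.5335,-0.8080,-0.2500)
R[1][2] = -0.8080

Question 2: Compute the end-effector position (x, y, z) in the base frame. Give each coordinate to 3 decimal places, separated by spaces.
0.732 2.268 3.268

after link 1: o_1 = (4.3301, 2.5000, 1.0000)
after link 2: o_2 = (2.8301, -0.0981, 5.0000)
after link 3: o_3 = (0.2321, 1.4019, 5.0000)
after link 4: o_4 = (0.7321, 2.2679, 3.2679)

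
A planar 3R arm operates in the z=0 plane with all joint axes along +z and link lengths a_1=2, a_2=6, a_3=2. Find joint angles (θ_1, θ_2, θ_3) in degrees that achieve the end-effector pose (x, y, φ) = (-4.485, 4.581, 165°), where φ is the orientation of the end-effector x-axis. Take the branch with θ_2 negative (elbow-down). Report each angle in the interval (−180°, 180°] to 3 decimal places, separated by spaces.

-119.997 -135.000 59.997

wrist centre = target − a_3·(cos φ, sin φ) = (-2.5531, 4.0634)
cos θ_2 = (23.0295−2²−6²)/(2·2·6) = -0.7071; θ_2 = -134.9999° (elbow-down)
β = atan2(4.0634,-2.5531) = 122.1425°; ψ = atan2(-4.2427,-2.2426) = -117.8606°
θ_1 = β − ψ = 240.0031°
θ_3 = φ − θ_1 − θ_2 = 59.9968° (wrapped to (-180°,180°])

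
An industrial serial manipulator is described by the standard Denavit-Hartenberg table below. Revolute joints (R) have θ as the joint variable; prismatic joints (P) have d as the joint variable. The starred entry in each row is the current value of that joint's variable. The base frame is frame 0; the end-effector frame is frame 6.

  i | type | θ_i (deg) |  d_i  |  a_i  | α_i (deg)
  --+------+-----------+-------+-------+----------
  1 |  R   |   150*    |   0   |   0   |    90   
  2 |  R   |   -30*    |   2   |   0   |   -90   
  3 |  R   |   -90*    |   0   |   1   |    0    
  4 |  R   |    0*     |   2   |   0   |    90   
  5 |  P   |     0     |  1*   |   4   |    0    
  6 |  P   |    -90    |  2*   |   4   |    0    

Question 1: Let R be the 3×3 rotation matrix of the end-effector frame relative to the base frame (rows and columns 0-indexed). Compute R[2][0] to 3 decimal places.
-0.866

End-effector x-axis (col 0 of R) = (0.4330,-0.2500,-0.8660)
R[2][0] = -0.8660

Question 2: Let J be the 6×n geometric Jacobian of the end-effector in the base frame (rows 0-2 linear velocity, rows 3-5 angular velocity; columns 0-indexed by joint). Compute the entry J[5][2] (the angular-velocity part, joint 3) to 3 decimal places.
0.866

axis z_2 = (-0.4330,0.2500,0.8660); lever o_n−o_2 = (5.6160,2.5311,-0.2321)
cross product → J_v[:, 2] = (-2.2500,4.7631,-2.5000)
J_ω[:, 2] = z_2
entry J[5][2] = 0.8660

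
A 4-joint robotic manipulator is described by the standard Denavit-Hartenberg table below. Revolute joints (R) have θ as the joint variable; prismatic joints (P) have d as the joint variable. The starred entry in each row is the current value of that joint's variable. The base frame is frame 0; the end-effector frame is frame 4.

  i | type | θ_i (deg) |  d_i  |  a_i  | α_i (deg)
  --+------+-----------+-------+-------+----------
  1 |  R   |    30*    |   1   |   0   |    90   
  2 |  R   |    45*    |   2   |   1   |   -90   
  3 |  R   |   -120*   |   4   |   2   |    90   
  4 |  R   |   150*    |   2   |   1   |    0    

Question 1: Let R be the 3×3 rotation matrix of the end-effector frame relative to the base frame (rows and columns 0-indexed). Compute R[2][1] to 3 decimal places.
End-effector y-axis (col 1 of R) = (0.4669,0.7696,-0.4356)
R[2][1] = -0.4356

-0.436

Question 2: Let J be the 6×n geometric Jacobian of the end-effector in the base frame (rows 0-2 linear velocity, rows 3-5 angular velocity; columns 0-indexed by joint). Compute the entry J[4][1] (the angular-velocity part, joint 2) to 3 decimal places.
axis z_1 = (0.5000,-0.8660,0.0000); lever o_n−o_1 = (-2.5601,-3.7668,2.2634)
cross product → J_v[:, 1] = (-1.9602,-1.1317,-4.1005)
J_ω[:, 1] = z_1
entry J[4][1] = -0.8660

-0.866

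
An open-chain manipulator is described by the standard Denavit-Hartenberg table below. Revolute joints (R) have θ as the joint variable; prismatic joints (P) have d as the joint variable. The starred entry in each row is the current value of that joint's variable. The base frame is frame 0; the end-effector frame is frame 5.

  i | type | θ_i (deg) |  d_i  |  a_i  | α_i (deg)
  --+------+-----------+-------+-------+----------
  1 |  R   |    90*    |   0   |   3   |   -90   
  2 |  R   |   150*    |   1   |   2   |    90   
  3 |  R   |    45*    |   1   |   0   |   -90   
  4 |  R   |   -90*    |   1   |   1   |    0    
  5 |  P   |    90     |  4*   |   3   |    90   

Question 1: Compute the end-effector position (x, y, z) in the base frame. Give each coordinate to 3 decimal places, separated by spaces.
-6.657 3.493 -2.025

after link 1: o_1 = (0.0000, 3.0000, 0.0000)
after link 2: o_2 = (-1.0000, 1.2679, -1.0000)
after link 3: o_3 = (-1.0000, 1.7679, -1.8660)
after link 4: o_4 = (-1.7071, 2.8803, -2.3785)
after link 5: o_5 = (-6.6569, 3.4927, -2.0249)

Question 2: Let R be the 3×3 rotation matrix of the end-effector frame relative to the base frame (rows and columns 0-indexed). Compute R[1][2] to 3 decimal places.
End-effector z-axis (col 2 of R) = (-0.0000,0.5000,-0.8660)
R[1][2] = 0.5000

0.500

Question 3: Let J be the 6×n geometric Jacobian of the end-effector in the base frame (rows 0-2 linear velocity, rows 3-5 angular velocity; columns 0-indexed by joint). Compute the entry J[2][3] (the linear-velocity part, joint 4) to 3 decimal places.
axis z_3 = (-0.7071,0.6124,0.3536); lever o_n−o_3 = (-5.6569,1.7247,-0.1589)
cross product → J_v[:, 3] = (-0.7071,-2.1124,2.2445)
J_ω[:, 3] = z_3
entry J[2][3] = 2.2445

2.245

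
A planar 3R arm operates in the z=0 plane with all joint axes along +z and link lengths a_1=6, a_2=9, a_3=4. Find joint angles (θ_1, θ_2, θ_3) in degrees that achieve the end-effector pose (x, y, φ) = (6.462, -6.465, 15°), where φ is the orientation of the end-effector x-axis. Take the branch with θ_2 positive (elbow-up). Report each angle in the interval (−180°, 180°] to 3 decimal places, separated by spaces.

-149.996 119.997 45.000

wrist centre = target − a_3·(cos φ, sin φ) = (2.5983, -7.5003)
cos θ_2 = (63.0053−6²−9²)/(2·6·9) = -0.5000; θ_2 = 119.9968° (elbow-up)
β = atan2(-7.5003,2.5983) = -70.8925°; ψ = atan2(7.7945,1.5004) = 79.1038°
θ_1 = β − ψ = -149.9964°
θ_3 = φ − θ_1 − θ_2 = 44.9996° (wrapped to (-180°,180°])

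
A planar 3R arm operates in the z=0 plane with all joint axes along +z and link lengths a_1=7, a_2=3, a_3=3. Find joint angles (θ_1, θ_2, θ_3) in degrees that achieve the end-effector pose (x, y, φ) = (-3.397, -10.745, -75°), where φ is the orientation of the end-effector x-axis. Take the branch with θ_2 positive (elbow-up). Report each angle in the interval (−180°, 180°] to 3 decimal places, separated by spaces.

wrist centre = target − a_3·(cos φ, sin φ) = (-4.1735, -7.8472)
cos θ_2 = (78.9966−7²−3²)/(2·7·3) = 0.4999; θ_2 = 60.0053° (elbow-up)
β = atan2(-7.8472,-4.1735) = -118.0058°; ψ = atan2(2.5982,8.4998) = 16.9974°
θ_1 = β − ψ = -135.0032°
θ_3 = φ − θ_1 − θ_2 = -0.0021° (wrapped to (-180°,180°])

-135.003 60.005 -0.002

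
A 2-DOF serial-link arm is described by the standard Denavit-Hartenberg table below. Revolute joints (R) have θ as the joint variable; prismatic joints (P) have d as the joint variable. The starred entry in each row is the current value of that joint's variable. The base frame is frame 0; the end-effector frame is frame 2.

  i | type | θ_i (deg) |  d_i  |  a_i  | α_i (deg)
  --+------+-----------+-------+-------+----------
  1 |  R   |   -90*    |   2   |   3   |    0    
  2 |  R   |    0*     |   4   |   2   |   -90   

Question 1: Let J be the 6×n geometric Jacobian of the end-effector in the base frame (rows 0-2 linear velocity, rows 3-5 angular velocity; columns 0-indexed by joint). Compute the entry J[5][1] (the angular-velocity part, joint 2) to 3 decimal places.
1.000

axis z_1 = (0.0000,0.0000,1.0000); lever o_n−o_1 = (0.0000,-2.0000,4.0000)
cross product → J_v[:, 1] = (2.0000,0.0000,-0.0000)
J_ω[:, 1] = z_1
entry J[5][1] = 1.0000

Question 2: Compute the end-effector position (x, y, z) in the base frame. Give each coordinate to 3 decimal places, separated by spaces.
after link 1: o_1 = (0.0000, -3.0000, 2.0000)
after link 2: o_2 = (0.0000, -5.0000, 6.0000)

0.000 -5.000 6.000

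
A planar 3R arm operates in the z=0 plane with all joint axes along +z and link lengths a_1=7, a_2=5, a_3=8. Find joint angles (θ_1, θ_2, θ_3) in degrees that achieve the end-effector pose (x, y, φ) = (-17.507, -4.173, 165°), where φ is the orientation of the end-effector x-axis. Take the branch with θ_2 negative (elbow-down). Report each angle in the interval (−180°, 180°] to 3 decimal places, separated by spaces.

wrist centre = target − a_3·(cos φ, sin φ) = (-9.7796, -6.2436)
cos θ_2 = (134.6224−7²−5²)/(2·7·5) = 0.8660; θ_2 = -29.9990° (elbow-down)
β = atan2(-6.2436,-9.7796) = -147.4448°; ψ = atan2(-2.4999,11.3302) = -12.4426°
θ_1 = β − ψ = -135.0022°
θ_3 = φ − θ_1 − θ_2 = -29.9988° (wrapped to (-180°,180°])

-135.002 -29.999 -29.999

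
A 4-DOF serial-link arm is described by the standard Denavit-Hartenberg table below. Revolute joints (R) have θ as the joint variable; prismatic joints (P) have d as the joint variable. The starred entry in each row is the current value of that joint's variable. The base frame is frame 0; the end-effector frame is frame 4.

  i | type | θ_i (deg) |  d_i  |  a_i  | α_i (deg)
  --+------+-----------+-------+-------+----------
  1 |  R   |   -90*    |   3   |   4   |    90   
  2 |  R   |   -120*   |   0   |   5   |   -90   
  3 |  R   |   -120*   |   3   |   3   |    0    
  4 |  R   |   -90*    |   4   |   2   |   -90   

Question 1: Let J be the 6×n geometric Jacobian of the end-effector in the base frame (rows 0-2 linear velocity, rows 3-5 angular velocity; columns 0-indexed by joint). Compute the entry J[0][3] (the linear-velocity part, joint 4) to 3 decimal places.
-1.732

axis z_3 = (-0.0000,-0.8660,-0.5000); lever o_n−o_3 = (1.0000,-4.3301,-0.5000)
cross product → J_v[:, 3] = (-1.7321,-0.5000,0.8660)
J_ω[:, 3] = z_3
entry J[0][3] = -1.7321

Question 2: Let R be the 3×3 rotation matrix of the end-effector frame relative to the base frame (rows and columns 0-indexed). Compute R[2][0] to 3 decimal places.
0.750

End-effector x-axis (col 0 of R) = (0.5000,-0.4330,0.7500)
R[2][0] = 0.7500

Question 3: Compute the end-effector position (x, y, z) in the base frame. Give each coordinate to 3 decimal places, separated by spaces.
after link 1: o_1 = (0.0000, -4.0000, 3.0000)
after link 2: o_2 = (-0.0000, -1.5000, -1.3301)
after link 3: o_3 = (-2.5981, -4.8481, -1.5311)
after link 4: o_4 = (-1.5981, -9.1782, -2.0311)

-1.598 -9.178 -2.031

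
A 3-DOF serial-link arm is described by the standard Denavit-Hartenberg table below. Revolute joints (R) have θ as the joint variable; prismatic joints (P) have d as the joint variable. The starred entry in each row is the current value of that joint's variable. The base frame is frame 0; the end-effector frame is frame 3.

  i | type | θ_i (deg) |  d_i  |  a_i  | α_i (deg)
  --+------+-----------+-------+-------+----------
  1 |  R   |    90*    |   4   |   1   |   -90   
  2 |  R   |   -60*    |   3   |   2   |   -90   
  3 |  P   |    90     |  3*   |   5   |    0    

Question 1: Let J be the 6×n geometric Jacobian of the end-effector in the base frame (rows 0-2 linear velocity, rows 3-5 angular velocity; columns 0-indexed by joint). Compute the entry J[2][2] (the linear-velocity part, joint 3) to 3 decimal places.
prismatic axis z_2 = (-0.0000,0.8660,-0.5000)
J_v[:, 2] = z_2; J_ω[:, 2] = (0,0,0)
entry J[2][2] = -0.5000

-0.500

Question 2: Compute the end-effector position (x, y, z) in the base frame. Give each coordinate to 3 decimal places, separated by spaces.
2.000 4.598 4.232

after link 1: o_1 = (0.0000, 1.0000, 4.0000)
after link 2: o_2 = (-3.0000, 2.0000, 5.7321)
after link 3: o_3 = (2.0000, 4.5981, 4.2321)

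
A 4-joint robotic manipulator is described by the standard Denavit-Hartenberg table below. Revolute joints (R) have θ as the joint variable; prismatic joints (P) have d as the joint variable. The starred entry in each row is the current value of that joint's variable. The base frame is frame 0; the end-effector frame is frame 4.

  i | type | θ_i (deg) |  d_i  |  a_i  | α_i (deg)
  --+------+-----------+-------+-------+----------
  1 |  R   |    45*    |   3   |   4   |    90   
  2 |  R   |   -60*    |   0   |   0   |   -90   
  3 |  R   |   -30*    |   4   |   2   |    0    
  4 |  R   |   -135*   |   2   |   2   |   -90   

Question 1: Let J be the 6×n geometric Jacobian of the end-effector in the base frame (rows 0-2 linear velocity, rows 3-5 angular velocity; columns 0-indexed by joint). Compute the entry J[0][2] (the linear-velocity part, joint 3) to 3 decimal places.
0.678

axis z_2 = (0.6124,0.6124,0.5000); lever o_n−o_2 = (4.6767,2.5305,3.1730)
cross product → J_v[:, 2] = (0.6778,0.3953,-1.3143)
J_ω[:, 2] = z_2
entry J[0][2] = 0.6778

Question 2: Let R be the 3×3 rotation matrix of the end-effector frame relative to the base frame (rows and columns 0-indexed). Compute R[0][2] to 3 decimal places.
End-effector z-axis (col 2 of R) = (0.7745,-0.5915,-0.2241)
R[0][2] = 0.7745

0.775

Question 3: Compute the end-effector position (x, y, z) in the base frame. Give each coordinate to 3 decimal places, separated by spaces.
7.505 5.359 6.173

after link 1: o_1 = (2.8284, 2.8284, 3.0000)
after link 2: o_2 = (2.8284, 2.8284, 3.0000)
after link 3: o_3 = (6.5974, 5.1832, 3.5000)
after link 4: o_4 = (7.5052, 5.3589, 6.1730)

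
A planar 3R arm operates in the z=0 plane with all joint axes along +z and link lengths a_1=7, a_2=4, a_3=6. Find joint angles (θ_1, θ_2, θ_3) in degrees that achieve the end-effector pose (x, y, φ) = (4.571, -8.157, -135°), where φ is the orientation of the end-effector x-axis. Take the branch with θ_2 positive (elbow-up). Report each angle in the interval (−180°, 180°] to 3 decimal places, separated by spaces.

wrist centre = target − a_3·(cos φ, sin φ) = (8.8136, -3.9144)
cos θ_2 = (93.0025−7²−4²)/(2·7·4) = 0.5000; θ_2 = 59.9971° (elbow-up)
β = atan2(-3.9144,8.8136) = -23.9472°; ψ = atan2(3.4640,9.0002) = 21.0508°
θ_1 = β − ψ = -44.9980°
θ_3 = φ − θ_1 − θ_2 = -149.9991° (wrapped to (-180°,180°])

-44.998 59.997 -149.999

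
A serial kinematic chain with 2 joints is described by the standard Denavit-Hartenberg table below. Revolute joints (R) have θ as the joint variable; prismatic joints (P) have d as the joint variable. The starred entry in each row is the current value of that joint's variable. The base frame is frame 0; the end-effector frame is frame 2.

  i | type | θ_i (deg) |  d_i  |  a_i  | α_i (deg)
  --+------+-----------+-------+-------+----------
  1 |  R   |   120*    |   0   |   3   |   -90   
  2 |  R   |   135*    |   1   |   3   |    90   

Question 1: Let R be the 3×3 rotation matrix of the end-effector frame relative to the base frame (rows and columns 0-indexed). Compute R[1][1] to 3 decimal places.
End-effector y-axis (col 1 of R) = (-0.8660,-0.5000,0.0000)
R[1][1] = -0.5000

-0.500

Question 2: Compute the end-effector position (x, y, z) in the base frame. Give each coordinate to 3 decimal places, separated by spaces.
after link 1: o_1 = (-1.5000, 2.5981, 0.0000)
after link 2: o_2 = (-1.3054, 0.2610, -2.1213)

-1.305 0.261 -2.121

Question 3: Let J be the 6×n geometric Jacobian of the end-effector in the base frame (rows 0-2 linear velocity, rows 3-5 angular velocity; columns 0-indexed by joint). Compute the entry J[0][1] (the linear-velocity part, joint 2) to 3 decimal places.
1.061

axis z_1 = (-0.8660,-0.5000,0.0000); lever o_n−o_1 = (0.1946,-2.3371,-2.1213)
cross product → J_v[:, 1] = (1.0607,-1.8371,2.1213)
J_ω[:, 1] = z_1
entry J[0][1] = 1.0607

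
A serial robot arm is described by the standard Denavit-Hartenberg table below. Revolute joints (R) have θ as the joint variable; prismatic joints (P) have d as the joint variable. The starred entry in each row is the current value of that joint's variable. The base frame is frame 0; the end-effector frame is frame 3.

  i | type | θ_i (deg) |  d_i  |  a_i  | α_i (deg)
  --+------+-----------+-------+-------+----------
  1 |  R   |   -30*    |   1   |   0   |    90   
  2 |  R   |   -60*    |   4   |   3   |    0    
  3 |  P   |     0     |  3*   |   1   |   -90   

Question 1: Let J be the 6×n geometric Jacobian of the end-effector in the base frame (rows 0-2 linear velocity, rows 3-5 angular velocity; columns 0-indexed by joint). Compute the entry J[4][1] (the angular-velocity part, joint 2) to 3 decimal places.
axis z_1 = (-0.5000,-0.8660,0.0000); lever o_n−o_1 = (-1.7679,-7.0622,-3.4641)
cross product → J_v[:, 1] = (3.0000,-1.7321,2.0000)
J_ω[:, 1] = z_1
entry J[4][1] = -0.8660

-0.866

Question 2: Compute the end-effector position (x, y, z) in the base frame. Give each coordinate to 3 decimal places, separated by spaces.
-1.768 -7.062 -2.464

after link 1: o_1 = (0.0000, 0.0000, 1.0000)
after link 2: o_2 = (-0.7010, -4.2141, -1.5981)
after link 3: o_3 = (-1.7679, -7.0622, -2.4641)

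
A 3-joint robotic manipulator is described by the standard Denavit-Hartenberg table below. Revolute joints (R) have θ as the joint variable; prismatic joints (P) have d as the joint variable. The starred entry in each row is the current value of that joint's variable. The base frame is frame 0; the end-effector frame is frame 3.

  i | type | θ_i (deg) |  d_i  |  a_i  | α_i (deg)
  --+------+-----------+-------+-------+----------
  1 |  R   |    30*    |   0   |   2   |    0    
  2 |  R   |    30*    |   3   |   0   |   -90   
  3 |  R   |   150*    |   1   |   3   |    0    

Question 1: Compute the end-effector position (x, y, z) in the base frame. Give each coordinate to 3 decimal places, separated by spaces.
-0.433 -0.750 1.500

after link 1: o_1 = (1.7321, 1.0000, 0.0000)
after link 2: o_2 = (1.7321, 1.0000, 3.0000)
after link 3: o_3 = (-0.4330, -0.7500, 1.5000)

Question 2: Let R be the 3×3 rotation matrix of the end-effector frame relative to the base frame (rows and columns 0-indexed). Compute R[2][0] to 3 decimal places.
End-effector x-axis (col 0 of R) = (-0.4330,-0.7500,-0.5000)
R[2][0] = -0.5000

-0.500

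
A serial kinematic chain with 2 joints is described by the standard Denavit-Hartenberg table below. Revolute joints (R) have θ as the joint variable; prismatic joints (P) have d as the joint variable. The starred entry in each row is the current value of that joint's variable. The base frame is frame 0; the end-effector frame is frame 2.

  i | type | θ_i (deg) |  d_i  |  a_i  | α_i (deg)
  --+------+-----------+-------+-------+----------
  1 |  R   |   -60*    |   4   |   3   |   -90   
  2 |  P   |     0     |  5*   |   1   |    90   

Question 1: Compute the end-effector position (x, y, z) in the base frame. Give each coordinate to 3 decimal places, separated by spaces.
6.330 -0.964 4.000

after link 1: o_1 = (1.5000, -2.5981, 4.0000)
after link 2: o_2 = (6.3301, -0.9641, 4.0000)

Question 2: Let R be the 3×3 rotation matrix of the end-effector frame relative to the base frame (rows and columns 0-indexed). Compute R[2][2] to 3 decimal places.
End-effector z-axis (col 2 of R) = (0.0000,0.0000,1.0000)
R[2][2] = 1.0000

1.000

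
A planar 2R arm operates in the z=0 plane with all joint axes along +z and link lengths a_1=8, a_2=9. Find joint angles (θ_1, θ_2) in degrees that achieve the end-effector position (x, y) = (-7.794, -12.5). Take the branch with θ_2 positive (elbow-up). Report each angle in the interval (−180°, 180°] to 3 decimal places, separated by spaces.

-153.890 60.002

cos θ_2 = (216.9964−8²−9²)/(2·8·9) = 0.5000; θ_2 = 60.0016° (elbow-up)
β = atan2(-12.5000,-7.7940) = -121.9444°; ψ = atan2(7.7944,12.4998) = 31.9460°
θ_1 = β − ψ = -153.8904°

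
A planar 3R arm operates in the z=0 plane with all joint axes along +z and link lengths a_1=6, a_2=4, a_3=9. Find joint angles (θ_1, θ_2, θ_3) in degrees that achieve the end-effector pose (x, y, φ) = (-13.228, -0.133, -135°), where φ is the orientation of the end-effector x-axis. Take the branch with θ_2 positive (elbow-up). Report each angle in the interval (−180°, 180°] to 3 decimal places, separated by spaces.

120.003 45.002 59.995

wrist centre = target − a_3·(cos φ, sin φ) = (-6.8640, 6.2310)
cos θ_2 = (85.9399−6²−4²)/(2·6·4) = 0.7071; θ_2 = 45.0021° (elbow-up)
β = atan2(6.2310,-6.8640) = 137.7678°; ψ = atan2(2.8285,8.8283) = 17.7651°
θ_1 = β − ψ = 120.0027°
θ_3 = φ − θ_1 − θ_2 = 59.9952° (wrapped to (-180°,180°])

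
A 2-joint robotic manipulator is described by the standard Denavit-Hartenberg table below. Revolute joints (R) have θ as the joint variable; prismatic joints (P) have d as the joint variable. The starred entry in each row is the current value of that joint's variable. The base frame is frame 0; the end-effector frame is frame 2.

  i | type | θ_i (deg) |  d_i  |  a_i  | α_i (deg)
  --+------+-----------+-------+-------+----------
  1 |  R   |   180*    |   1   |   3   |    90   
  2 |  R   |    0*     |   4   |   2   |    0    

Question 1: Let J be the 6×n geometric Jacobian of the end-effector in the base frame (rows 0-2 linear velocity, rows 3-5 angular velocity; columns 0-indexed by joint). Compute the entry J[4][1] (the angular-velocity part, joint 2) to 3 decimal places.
axis z_1 = (0.0000,1.0000,0.0000); lever o_n−o_1 = (-2.0000,4.0000,0.0000)
cross product → J_v[:, 1] = (-0.0000,-0.0000,2.0000)
J_ω[:, 1] = z_1
entry J[4][1] = 1.0000

1.000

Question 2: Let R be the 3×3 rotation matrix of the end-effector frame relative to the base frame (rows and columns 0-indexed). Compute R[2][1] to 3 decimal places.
1.000

End-effector y-axis (col 1 of R) = (-0.0000,-0.0000,1.0000)
R[2][1] = 1.0000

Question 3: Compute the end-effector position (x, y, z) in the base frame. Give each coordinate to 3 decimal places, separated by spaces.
-5.000 4.000 1.000

after link 1: o_1 = (-3.0000, 0.0000, 1.0000)
after link 2: o_2 = (-5.0000, 4.0000, 1.0000)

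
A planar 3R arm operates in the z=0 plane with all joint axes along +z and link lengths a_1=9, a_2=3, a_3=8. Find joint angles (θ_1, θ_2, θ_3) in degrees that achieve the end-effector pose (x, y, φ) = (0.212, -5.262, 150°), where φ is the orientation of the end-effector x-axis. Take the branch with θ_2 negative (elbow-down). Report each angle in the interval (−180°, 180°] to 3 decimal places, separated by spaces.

-45.003 -29.996 -135.001

wrist centre = target − a_3·(cos φ, sin φ) = (7.1402, -9.2620)
cos θ_2 = (136.7671−9²−3²)/(2·9·3) = 0.8661; θ_2 = -29.9962° (elbow-down)
β = atan2(-9.2620,7.1402) = -52.3709°; ψ = atan2(-1.4998,11.5982) = -7.3684°
θ_1 = β − ψ = -45.0025°
θ_3 = φ − θ_1 − θ_2 = -135.0013° (wrapped to (-180°,180°])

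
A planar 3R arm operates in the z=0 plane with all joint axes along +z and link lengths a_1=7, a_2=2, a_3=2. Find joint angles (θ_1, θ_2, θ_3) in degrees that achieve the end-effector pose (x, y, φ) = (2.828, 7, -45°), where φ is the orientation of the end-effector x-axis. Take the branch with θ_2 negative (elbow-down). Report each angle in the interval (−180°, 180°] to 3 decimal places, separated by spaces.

wrist centre = target − a_3·(cos φ, sin φ) = (1.4138, 8.4142)
cos θ_2 = (72.7978−7²−2²)/(2·7·2) = 0.7071; θ_2 = -45.0035° (elbow-down)
β = atan2(8.4142,1.4138) = 80.4620°; ψ = atan2(-1.4143,8.4141) = -9.5414°
θ_1 = β − ψ = 90.0035°
θ_3 = φ − θ_1 − θ_2 = -90.0000° (wrapped to (-180°,180°])

90.003 -45.003 -90.000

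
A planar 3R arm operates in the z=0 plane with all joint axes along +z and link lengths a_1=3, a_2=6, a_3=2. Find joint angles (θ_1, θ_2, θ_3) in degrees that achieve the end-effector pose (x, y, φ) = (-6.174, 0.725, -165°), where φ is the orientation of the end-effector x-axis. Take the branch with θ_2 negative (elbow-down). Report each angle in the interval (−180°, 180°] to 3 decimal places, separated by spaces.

-89.991 -135.009 60.000

wrist centre = target − a_3·(cos φ, sin φ) = (-4.2421, 1.2426)
cos θ_2 = (19.5400−3²−6²)/(2·3·6) = -0.7072; θ_2 = -135.0094° (elbow-down)
β = atan2(1.2426,-4.2421) = 163.6733°; ψ = atan2(-4.2419,-1.2433) = -106.3362°
θ_1 = β − ψ = 270.0095°
θ_3 = φ − θ_1 − θ_2 = 60.0000° (wrapped to (-180°,180°])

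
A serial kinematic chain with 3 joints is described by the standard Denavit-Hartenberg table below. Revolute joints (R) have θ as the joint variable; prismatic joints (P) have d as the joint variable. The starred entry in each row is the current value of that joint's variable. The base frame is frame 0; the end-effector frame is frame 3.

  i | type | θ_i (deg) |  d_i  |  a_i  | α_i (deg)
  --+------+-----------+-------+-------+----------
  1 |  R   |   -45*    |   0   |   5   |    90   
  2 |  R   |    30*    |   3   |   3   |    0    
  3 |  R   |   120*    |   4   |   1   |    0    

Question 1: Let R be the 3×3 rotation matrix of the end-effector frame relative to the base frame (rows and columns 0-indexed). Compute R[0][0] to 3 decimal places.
-0.612

End-effector x-axis (col 0 of R) = (-0.6124,0.6124,0.5000)
R[0][0] = -0.6124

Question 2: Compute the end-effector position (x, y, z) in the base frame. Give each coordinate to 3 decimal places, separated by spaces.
after link 1: o_1 = (3.5355, -3.5355, 0.0000)
after link 2: o_2 = (3.2513, -7.4940, 1.5000)
after link 3: o_3 = (-0.1895, -9.7100, 2.0000)

-0.189 -9.710 2.000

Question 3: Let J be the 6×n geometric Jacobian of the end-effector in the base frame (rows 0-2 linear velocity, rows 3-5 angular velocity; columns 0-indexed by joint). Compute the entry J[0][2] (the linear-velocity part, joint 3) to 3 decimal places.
-0.354

axis z_2 = (-0.7071,-0.7071,0.0000); lever o_n−o_2 = (-3.4408,-2.2161,0.5000)
cross product → J_v[:, 2] = (-0.3536,0.3536,-0.8660)
J_ω[:, 2] = z_2
entry J[0][2] = -0.3536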